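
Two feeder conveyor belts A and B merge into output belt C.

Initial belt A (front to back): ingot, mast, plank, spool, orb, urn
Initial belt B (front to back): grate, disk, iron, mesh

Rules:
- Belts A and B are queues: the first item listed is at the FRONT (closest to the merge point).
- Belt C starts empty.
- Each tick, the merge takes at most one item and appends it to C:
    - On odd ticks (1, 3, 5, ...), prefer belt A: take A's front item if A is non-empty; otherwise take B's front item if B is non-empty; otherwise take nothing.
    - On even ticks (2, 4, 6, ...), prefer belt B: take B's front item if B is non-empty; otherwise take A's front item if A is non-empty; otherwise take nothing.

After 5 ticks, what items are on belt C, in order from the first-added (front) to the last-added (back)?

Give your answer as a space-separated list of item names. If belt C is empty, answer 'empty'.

Tick 1: prefer A, take ingot from A; A=[mast,plank,spool,orb,urn] B=[grate,disk,iron,mesh] C=[ingot]
Tick 2: prefer B, take grate from B; A=[mast,plank,spool,orb,urn] B=[disk,iron,mesh] C=[ingot,grate]
Tick 3: prefer A, take mast from A; A=[plank,spool,orb,urn] B=[disk,iron,mesh] C=[ingot,grate,mast]
Tick 4: prefer B, take disk from B; A=[plank,spool,orb,urn] B=[iron,mesh] C=[ingot,grate,mast,disk]
Tick 5: prefer A, take plank from A; A=[spool,orb,urn] B=[iron,mesh] C=[ingot,grate,mast,disk,plank]

Answer: ingot grate mast disk plank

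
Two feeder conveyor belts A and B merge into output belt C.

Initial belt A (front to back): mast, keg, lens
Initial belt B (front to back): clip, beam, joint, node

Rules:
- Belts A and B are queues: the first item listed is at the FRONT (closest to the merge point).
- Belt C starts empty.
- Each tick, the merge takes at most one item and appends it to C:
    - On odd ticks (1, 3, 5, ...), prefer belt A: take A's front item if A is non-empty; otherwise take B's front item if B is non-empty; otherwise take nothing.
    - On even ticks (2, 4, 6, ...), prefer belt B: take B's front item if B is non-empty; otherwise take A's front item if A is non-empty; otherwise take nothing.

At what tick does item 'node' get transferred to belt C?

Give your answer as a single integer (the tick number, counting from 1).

Tick 1: prefer A, take mast from A; A=[keg,lens] B=[clip,beam,joint,node] C=[mast]
Tick 2: prefer B, take clip from B; A=[keg,lens] B=[beam,joint,node] C=[mast,clip]
Tick 3: prefer A, take keg from A; A=[lens] B=[beam,joint,node] C=[mast,clip,keg]
Tick 4: prefer B, take beam from B; A=[lens] B=[joint,node] C=[mast,clip,keg,beam]
Tick 5: prefer A, take lens from A; A=[-] B=[joint,node] C=[mast,clip,keg,beam,lens]
Tick 6: prefer B, take joint from B; A=[-] B=[node] C=[mast,clip,keg,beam,lens,joint]
Tick 7: prefer A, take node from B; A=[-] B=[-] C=[mast,clip,keg,beam,lens,joint,node]

Answer: 7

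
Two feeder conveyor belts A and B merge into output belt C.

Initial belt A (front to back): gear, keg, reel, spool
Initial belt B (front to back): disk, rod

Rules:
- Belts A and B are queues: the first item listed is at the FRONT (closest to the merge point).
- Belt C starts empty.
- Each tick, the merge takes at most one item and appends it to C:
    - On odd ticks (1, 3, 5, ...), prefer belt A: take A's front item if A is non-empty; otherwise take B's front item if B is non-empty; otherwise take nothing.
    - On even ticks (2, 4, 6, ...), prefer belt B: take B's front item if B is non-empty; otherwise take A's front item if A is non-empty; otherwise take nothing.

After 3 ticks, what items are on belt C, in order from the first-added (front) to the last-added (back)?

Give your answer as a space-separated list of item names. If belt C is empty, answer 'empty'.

Answer: gear disk keg

Derivation:
Tick 1: prefer A, take gear from A; A=[keg,reel,spool] B=[disk,rod] C=[gear]
Tick 2: prefer B, take disk from B; A=[keg,reel,spool] B=[rod] C=[gear,disk]
Tick 3: prefer A, take keg from A; A=[reel,spool] B=[rod] C=[gear,disk,keg]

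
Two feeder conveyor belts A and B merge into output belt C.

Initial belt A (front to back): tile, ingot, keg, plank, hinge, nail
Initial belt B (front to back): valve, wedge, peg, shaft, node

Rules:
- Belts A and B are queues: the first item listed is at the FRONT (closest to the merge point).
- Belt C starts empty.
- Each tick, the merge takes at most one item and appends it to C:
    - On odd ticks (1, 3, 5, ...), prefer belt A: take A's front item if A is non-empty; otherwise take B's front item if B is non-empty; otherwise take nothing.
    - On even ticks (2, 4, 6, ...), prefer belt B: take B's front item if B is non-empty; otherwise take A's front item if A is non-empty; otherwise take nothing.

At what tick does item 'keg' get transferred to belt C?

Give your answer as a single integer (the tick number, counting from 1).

Answer: 5

Derivation:
Tick 1: prefer A, take tile from A; A=[ingot,keg,plank,hinge,nail] B=[valve,wedge,peg,shaft,node] C=[tile]
Tick 2: prefer B, take valve from B; A=[ingot,keg,plank,hinge,nail] B=[wedge,peg,shaft,node] C=[tile,valve]
Tick 3: prefer A, take ingot from A; A=[keg,plank,hinge,nail] B=[wedge,peg,shaft,node] C=[tile,valve,ingot]
Tick 4: prefer B, take wedge from B; A=[keg,plank,hinge,nail] B=[peg,shaft,node] C=[tile,valve,ingot,wedge]
Tick 5: prefer A, take keg from A; A=[plank,hinge,nail] B=[peg,shaft,node] C=[tile,valve,ingot,wedge,keg]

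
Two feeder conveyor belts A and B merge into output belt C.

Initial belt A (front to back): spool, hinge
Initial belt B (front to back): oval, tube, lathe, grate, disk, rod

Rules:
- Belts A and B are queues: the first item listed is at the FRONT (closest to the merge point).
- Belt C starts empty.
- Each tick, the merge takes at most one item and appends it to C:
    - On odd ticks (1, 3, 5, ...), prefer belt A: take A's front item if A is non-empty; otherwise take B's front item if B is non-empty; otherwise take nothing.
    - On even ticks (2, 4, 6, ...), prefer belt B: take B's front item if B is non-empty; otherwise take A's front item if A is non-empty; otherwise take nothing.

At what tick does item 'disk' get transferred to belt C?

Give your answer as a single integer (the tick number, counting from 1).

Answer: 7

Derivation:
Tick 1: prefer A, take spool from A; A=[hinge] B=[oval,tube,lathe,grate,disk,rod] C=[spool]
Tick 2: prefer B, take oval from B; A=[hinge] B=[tube,lathe,grate,disk,rod] C=[spool,oval]
Tick 3: prefer A, take hinge from A; A=[-] B=[tube,lathe,grate,disk,rod] C=[spool,oval,hinge]
Tick 4: prefer B, take tube from B; A=[-] B=[lathe,grate,disk,rod] C=[spool,oval,hinge,tube]
Tick 5: prefer A, take lathe from B; A=[-] B=[grate,disk,rod] C=[spool,oval,hinge,tube,lathe]
Tick 6: prefer B, take grate from B; A=[-] B=[disk,rod] C=[spool,oval,hinge,tube,lathe,grate]
Tick 7: prefer A, take disk from B; A=[-] B=[rod] C=[spool,oval,hinge,tube,lathe,grate,disk]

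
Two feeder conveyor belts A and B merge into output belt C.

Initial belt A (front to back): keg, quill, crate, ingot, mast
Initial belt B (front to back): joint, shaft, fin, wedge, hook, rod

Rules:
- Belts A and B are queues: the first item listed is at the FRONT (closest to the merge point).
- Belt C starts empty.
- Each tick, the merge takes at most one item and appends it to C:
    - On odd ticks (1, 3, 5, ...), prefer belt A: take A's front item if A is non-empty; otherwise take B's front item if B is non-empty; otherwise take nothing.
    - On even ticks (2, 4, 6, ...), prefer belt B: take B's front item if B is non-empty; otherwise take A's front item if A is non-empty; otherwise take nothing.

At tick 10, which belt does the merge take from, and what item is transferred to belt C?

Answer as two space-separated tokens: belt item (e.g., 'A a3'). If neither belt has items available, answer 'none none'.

Tick 1: prefer A, take keg from A; A=[quill,crate,ingot,mast] B=[joint,shaft,fin,wedge,hook,rod] C=[keg]
Tick 2: prefer B, take joint from B; A=[quill,crate,ingot,mast] B=[shaft,fin,wedge,hook,rod] C=[keg,joint]
Tick 3: prefer A, take quill from A; A=[crate,ingot,mast] B=[shaft,fin,wedge,hook,rod] C=[keg,joint,quill]
Tick 4: prefer B, take shaft from B; A=[crate,ingot,mast] B=[fin,wedge,hook,rod] C=[keg,joint,quill,shaft]
Tick 5: prefer A, take crate from A; A=[ingot,mast] B=[fin,wedge,hook,rod] C=[keg,joint,quill,shaft,crate]
Tick 6: prefer B, take fin from B; A=[ingot,mast] B=[wedge,hook,rod] C=[keg,joint,quill,shaft,crate,fin]
Tick 7: prefer A, take ingot from A; A=[mast] B=[wedge,hook,rod] C=[keg,joint,quill,shaft,crate,fin,ingot]
Tick 8: prefer B, take wedge from B; A=[mast] B=[hook,rod] C=[keg,joint,quill,shaft,crate,fin,ingot,wedge]
Tick 9: prefer A, take mast from A; A=[-] B=[hook,rod] C=[keg,joint,quill,shaft,crate,fin,ingot,wedge,mast]
Tick 10: prefer B, take hook from B; A=[-] B=[rod] C=[keg,joint,quill,shaft,crate,fin,ingot,wedge,mast,hook]

Answer: B hook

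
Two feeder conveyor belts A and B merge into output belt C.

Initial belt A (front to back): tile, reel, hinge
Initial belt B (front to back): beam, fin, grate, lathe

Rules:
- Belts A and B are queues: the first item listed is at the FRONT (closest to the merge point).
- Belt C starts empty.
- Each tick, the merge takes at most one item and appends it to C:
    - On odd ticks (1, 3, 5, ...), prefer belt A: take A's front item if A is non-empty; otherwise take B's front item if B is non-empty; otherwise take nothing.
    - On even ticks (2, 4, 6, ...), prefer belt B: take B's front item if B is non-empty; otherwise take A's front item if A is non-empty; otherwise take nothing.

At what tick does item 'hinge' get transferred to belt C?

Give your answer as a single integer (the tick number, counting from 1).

Answer: 5

Derivation:
Tick 1: prefer A, take tile from A; A=[reel,hinge] B=[beam,fin,grate,lathe] C=[tile]
Tick 2: prefer B, take beam from B; A=[reel,hinge] B=[fin,grate,lathe] C=[tile,beam]
Tick 3: prefer A, take reel from A; A=[hinge] B=[fin,grate,lathe] C=[tile,beam,reel]
Tick 4: prefer B, take fin from B; A=[hinge] B=[grate,lathe] C=[tile,beam,reel,fin]
Tick 5: prefer A, take hinge from A; A=[-] B=[grate,lathe] C=[tile,beam,reel,fin,hinge]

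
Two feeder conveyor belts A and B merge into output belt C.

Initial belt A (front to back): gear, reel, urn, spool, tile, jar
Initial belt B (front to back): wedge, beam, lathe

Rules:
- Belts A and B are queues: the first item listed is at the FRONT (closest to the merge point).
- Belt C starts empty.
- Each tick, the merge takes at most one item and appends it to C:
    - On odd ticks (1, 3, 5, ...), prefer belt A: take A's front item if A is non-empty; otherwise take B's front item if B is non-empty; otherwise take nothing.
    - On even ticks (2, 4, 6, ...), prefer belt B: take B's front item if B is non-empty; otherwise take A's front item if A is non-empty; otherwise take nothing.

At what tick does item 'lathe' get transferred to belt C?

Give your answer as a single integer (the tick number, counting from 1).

Tick 1: prefer A, take gear from A; A=[reel,urn,spool,tile,jar] B=[wedge,beam,lathe] C=[gear]
Tick 2: prefer B, take wedge from B; A=[reel,urn,spool,tile,jar] B=[beam,lathe] C=[gear,wedge]
Tick 3: prefer A, take reel from A; A=[urn,spool,tile,jar] B=[beam,lathe] C=[gear,wedge,reel]
Tick 4: prefer B, take beam from B; A=[urn,spool,tile,jar] B=[lathe] C=[gear,wedge,reel,beam]
Tick 5: prefer A, take urn from A; A=[spool,tile,jar] B=[lathe] C=[gear,wedge,reel,beam,urn]
Tick 6: prefer B, take lathe from B; A=[spool,tile,jar] B=[-] C=[gear,wedge,reel,beam,urn,lathe]

Answer: 6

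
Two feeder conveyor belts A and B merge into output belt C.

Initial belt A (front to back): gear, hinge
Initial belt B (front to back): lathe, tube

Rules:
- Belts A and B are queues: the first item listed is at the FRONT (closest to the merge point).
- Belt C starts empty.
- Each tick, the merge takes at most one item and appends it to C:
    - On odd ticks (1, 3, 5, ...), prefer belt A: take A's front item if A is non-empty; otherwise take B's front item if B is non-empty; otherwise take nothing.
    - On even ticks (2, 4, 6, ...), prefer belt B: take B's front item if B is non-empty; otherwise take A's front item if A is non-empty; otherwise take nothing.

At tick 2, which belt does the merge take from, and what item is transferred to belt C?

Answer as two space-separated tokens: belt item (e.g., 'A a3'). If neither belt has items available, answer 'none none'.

Tick 1: prefer A, take gear from A; A=[hinge] B=[lathe,tube] C=[gear]
Tick 2: prefer B, take lathe from B; A=[hinge] B=[tube] C=[gear,lathe]

Answer: B lathe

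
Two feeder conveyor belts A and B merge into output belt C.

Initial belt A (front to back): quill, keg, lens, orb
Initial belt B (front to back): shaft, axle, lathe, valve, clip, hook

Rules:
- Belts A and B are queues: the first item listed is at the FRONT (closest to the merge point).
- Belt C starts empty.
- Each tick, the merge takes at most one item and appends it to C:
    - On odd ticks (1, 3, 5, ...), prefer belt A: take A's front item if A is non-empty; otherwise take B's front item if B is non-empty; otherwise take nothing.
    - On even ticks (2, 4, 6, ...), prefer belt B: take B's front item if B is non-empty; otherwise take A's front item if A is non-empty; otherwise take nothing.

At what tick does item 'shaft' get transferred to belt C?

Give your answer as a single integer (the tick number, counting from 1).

Tick 1: prefer A, take quill from A; A=[keg,lens,orb] B=[shaft,axle,lathe,valve,clip,hook] C=[quill]
Tick 2: prefer B, take shaft from B; A=[keg,lens,orb] B=[axle,lathe,valve,clip,hook] C=[quill,shaft]

Answer: 2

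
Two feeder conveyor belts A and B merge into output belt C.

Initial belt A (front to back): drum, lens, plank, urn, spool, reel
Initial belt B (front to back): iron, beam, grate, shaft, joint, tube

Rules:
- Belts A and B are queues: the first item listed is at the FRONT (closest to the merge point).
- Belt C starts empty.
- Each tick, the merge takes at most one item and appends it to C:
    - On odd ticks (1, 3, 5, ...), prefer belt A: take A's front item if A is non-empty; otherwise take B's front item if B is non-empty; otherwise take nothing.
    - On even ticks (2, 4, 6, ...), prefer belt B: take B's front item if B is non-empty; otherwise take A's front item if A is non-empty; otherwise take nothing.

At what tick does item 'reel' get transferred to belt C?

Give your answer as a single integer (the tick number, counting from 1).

Tick 1: prefer A, take drum from A; A=[lens,plank,urn,spool,reel] B=[iron,beam,grate,shaft,joint,tube] C=[drum]
Tick 2: prefer B, take iron from B; A=[lens,plank,urn,spool,reel] B=[beam,grate,shaft,joint,tube] C=[drum,iron]
Tick 3: prefer A, take lens from A; A=[plank,urn,spool,reel] B=[beam,grate,shaft,joint,tube] C=[drum,iron,lens]
Tick 4: prefer B, take beam from B; A=[plank,urn,spool,reel] B=[grate,shaft,joint,tube] C=[drum,iron,lens,beam]
Tick 5: prefer A, take plank from A; A=[urn,spool,reel] B=[grate,shaft,joint,tube] C=[drum,iron,lens,beam,plank]
Tick 6: prefer B, take grate from B; A=[urn,spool,reel] B=[shaft,joint,tube] C=[drum,iron,lens,beam,plank,grate]
Tick 7: prefer A, take urn from A; A=[spool,reel] B=[shaft,joint,tube] C=[drum,iron,lens,beam,plank,grate,urn]
Tick 8: prefer B, take shaft from B; A=[spool,reel] B=[joint,tube] C=[drum,iron,lens,beam,plank,grate,urn,shaft]
Tick 9: prefer A, take spool from A; A=[reel] B=[joint,tube] C=[drum,iron,lens,beam,plank,grate,urn,shaft,spool]
Tick 10: prefer B, take joint from B; A=[reel] B=[tube] C=[drum,iron,lens,beam,plank,grate,urn,shaft,spool,joint]
Tick 11: prefer A, take reel from A; A=[-] B=[tube] C=[drum,iron,lens,beam,plank,grate,urn,shaft,spool,joint,reel]

Answer: 11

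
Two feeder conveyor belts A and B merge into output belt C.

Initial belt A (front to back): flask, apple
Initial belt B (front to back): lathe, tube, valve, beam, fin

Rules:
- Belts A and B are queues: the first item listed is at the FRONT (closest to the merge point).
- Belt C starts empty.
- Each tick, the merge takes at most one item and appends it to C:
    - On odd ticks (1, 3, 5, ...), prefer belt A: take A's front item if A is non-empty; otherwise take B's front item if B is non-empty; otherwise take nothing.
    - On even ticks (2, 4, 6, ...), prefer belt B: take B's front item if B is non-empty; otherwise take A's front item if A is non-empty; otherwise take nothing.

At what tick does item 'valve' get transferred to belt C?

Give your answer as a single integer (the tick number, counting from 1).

Tick 1: prefer A, take flask from A; A=[apple] B=[lathe,tube,valve,beam,fin] C=[flask]
Tick 2: prefer B, take lathe from B; A=[apple] B=[tube,valve,beam,fin] C=[flask,lathe]
Tick 3: prefer A, take apple from A; A=[-] B=[tube,valve,beam,fin] C=[flask,lathe,apple]
Tick 4: prefer B, take tube from B; A=[-] B=[valve,beam,fin] C=[flask,lathe,apple,tube]
Tick 5: prefer A, take valve from B; A=[-] B=[beam,fin] C=[flask,lathe,apple,tube,valve]

Answer: 5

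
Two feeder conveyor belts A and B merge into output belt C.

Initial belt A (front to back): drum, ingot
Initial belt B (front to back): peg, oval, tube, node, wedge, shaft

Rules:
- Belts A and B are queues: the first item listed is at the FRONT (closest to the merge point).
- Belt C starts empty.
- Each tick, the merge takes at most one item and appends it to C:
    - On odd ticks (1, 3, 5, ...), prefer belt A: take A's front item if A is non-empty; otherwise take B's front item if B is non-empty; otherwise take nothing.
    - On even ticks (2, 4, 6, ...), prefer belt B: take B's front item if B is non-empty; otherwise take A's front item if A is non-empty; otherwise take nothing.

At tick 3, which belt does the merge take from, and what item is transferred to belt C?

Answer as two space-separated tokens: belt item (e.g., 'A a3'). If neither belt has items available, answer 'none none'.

Answer: A ingot

Derivation:
Tick 1: prefer A, take drum from A; A=[ingot] B=[peg,oval,tube,node,wedge,shaft] C=[drum]
Tick 2: prefer B, take peg from B; A=[ingot] B=[oval,tube,node,wedge,shaft] C=[drum,peg]
Tick 3: prefer A, take ingot from A; A=[-] B=[oval,tube,node,wedge,shaft] C=[drum,peg,ingot]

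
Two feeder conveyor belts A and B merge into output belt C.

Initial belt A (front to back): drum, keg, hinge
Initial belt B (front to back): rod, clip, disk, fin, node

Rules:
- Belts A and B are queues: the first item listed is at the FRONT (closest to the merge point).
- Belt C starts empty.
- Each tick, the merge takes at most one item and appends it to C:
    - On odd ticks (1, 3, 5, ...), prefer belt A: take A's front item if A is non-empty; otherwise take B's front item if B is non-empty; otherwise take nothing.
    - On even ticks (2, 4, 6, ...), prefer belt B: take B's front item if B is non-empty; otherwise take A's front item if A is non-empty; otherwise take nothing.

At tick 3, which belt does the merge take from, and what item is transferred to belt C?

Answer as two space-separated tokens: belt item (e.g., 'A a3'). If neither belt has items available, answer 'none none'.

Answer: A keg

Derivation:
Tick 1: prefer A, take drum from A; A=[keg,hinge] B=[rod,clip,disk,fin,node] C=[drum]
Tick 2: prefer B, take rod from B; A=[keg,hinge] B=[clip,disk,fin,node] C=[drum,rod]
Tick 3: prefer A, take keg from A; A=[hinge] B=[clip,disk,fin,node] C=[drum,rod,keg]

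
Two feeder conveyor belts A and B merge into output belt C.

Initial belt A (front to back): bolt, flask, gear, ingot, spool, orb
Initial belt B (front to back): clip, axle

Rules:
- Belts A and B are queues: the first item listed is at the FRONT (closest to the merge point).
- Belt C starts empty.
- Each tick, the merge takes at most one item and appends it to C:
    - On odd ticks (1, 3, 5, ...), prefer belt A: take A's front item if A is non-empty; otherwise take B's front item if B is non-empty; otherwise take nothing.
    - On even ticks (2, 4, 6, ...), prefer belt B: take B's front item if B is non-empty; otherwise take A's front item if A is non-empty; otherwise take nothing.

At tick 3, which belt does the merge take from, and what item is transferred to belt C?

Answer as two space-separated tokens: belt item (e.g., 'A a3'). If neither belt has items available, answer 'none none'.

Answer: A flask

Derivation:
Tick 1: prefer A, take bolt from A; A=[flask,gear,ingot,spool,orb] B=[clip,axle] C=[bolt]
Tick 2: prefer B, take clip from B; A=[flask,gear,ingot,spool,orb] B=[axle] C=[bolt,clip]
Tick 3: prefer A, take flask from A; A=[gear,ingot,spool,orb] B=[axle] C=[bolt,clip,flask]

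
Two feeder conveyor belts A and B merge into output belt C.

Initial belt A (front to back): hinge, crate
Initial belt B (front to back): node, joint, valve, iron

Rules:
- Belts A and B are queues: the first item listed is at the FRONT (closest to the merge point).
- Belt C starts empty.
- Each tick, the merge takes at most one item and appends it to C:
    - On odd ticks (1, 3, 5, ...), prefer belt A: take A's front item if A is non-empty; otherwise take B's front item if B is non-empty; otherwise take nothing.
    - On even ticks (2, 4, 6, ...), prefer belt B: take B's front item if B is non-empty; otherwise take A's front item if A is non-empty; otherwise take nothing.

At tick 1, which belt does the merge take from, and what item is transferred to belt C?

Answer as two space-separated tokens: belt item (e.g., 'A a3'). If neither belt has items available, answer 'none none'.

Tick 1: prefer A, take hinge from A; A=[crate] B=[node,joint,valve,iron] C=[hinge]

Answer: A hinge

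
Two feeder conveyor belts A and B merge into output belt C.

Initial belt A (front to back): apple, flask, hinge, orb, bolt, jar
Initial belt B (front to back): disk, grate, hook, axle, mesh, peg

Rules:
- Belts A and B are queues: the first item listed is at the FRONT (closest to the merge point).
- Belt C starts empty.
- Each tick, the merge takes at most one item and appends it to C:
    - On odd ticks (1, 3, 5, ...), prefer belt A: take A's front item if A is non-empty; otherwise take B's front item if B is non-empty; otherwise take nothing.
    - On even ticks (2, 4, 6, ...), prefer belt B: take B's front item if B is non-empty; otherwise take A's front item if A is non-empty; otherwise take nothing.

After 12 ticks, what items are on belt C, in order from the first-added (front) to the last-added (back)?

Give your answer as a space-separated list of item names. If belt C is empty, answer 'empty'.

Answer: apple disk flask grate hinge hook orb axle bolt mesh jar peg

Derivation:
Tick 1: prefer A, take apple from A; A=[flask,hinge,orb,bolt,jar] B=[disk,grate,hook,axle,mesh,peg] C=[apple]
Tick 2: prefer B, take disk from B; A=[flask,hinge,orb,bolt,jar] B=[grate,hook,axle,mesh,peg] C=[apple,disk]
Tick 3: prefer A, take flask from A; A=[hinge,orb,bolt,jar] B=[grate,hook,axle,mesh,peg] C=[apple,disk,flask]
Tick 4: prefer B, take grate from B; A=[hinge,orb,bolt,jar] B=[hook,axle,mesh,peg] C=[apple,disk,flask,grate]
Tick 5: prefer A, take hinge from A; A=[orb,bolt,jar] B=[hook,axle,mesh,peg] C=[apple,disk,flask,grate,hinge]
Tick 6: prefer B, take hook from B; A=[orb,bolt,jar] B=[axle,mesh,peg] C=[apple,disk,flask,grate,hinge,hook]
Tick 7: prefer A, take orb from A; A=[bolt,jar] B=[axle,mesh,peg] C=[apple,disk,flask,grate,hinge,hook,orb]
Tick 8: prefer B, take axle from B; A=[bolt,jar] B=[mesh,peg] C=[apple,disk,flask,grate,hinge,hook,orb,axle]
Tick 9: prefer A, take bolt from A; A=[jar] B=[mesh,peg] C=[apple,disk,flask,grate,hinge,hook,orb,axle,bolt]
Tick 10: prefer B, take mesh from B; A=[jar] B=[peg] C=[apple,disk,flask,grate,hinge,hook,orb,axle,bolt,mesh]
Tick 11: prefer A, take jar from A; A=[-] B=[peg] C=[apple,disk,flask,grate,hinge,hook,orb,axle,bolt,mesh,jar]
Tick 12: prefer B, take peg from B; A=[-] B=[-] C=[apple,disk,flask,grate,hinge,hook,orb,axle,bolt,mesh,jar,peg]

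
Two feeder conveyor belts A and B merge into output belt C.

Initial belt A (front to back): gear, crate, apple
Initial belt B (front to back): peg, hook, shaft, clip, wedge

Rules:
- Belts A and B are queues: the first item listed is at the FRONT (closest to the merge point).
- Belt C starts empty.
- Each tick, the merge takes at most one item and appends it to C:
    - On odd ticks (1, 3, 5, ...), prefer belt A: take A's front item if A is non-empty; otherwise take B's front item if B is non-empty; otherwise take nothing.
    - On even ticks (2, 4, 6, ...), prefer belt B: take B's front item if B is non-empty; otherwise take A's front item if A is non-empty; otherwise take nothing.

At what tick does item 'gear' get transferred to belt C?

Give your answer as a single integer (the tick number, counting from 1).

Answer: 1

Derivation:
Tick 1: prefer A, take gear from A; A=[crate,apple] B=[peg,hook,shaft,clip,wedge] C=[gear]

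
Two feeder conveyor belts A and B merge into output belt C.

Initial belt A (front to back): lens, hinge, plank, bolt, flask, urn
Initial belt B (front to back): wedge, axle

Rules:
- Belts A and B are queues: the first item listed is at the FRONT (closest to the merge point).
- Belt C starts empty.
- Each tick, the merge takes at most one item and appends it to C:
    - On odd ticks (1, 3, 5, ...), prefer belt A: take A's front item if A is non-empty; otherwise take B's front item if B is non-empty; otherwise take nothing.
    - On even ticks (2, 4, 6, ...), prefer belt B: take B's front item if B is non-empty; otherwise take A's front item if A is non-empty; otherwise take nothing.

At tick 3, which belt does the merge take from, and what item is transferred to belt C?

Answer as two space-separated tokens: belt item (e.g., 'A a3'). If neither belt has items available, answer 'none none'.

Answer: A hinge

Derivation:
Tick 1: prefer A, take lens from A; A=[hinge,plank,bolt,flask,urn] B=[wedge,axle] C=[lens]
Tick 2: prefer B, take wedge from B; A=[hinge,plank,bolt,flask,urn] B=[axle] C=[lens,wedge]
Tick 3: prefer A, take hinge from A; A=[plank,bolt,flask,urn] B=[axle] C=[lens,wedge,hinge]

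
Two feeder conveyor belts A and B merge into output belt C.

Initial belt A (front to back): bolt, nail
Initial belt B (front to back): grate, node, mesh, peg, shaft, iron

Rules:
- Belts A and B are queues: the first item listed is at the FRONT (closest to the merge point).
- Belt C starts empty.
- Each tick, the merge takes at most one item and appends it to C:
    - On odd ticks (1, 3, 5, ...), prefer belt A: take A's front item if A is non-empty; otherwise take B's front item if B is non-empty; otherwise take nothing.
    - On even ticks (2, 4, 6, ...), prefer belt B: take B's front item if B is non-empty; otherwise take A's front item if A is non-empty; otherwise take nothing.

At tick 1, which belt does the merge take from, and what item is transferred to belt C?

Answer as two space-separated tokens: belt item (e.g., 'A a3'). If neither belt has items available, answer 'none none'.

Answer: A bolt

Derivation:
Tick 1: prefer A, take bolt from A; A=[nail] B=[grate,node,mesh,peg,shaft,iron] C=[bolt]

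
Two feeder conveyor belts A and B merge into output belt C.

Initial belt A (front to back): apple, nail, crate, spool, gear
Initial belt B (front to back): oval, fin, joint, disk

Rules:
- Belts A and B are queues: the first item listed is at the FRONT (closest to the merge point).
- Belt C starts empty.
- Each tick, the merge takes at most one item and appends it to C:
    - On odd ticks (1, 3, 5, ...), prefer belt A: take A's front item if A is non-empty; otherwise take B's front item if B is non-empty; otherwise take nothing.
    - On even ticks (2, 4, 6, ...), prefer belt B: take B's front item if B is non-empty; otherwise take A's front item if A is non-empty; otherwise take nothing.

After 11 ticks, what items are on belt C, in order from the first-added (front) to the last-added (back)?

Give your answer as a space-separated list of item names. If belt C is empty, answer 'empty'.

Tick 1: prefer A, take apple from A; A=[nail,crate,spool,gear] B=[oval,fin,joint,disk] C=[apple]
Tick 2: prefer B, take oval from B; A=[nail,crate,spool,gear] B=[fin,joint,disk] C=[apple,oval]
Tick 3: prefer A, take nail from A; A=[crate,spool,gear] B=[fin,joint,disk] C=[apple,oval,nail]
Tick 4: prefer B, take fin from B; A=[crate,spool,gear] B=[joint,disk] C=[apple,oval,nail,fin]
Tick 5: prefer A, take crate from A; A=[spool,gear] B=[joint,disk] C=[apple,oval,nail,fin,crate]
Tick 6: prefer B, take joint from B; A=[spool,gear] B=[disk] C=[apple,oval,nail,fin,crate,joint]
Tick 7: prefer A, take spool from A; A=[gear] B=[disk] C=[apple,oval,nail,fin,crate,joint,spool]
Tick 8: prefer B, take disk from B; A=[gear] B=[-] C=[apple,oval,nail,fin,crate,joint,spool,disk]
Tick 9: prefer A, take gear from A; A=[-] B=[-] C=[apple,oval,nail,fin,crate,joint,spool,disk,gear]
Tick 10: prefer B, both empty, nothing taken; A=[-] B=[-] C=[apple,oval,nail,fin,crate,joint,spool,disk,gear]
Tick 11: prefer A, both empty, nothing taken; A=[-] B=[-] C=[apple,oval,nail,fin,crate,joint,spool,disk,gear]

Answer: apple oval nail fin crate joint spool disk gear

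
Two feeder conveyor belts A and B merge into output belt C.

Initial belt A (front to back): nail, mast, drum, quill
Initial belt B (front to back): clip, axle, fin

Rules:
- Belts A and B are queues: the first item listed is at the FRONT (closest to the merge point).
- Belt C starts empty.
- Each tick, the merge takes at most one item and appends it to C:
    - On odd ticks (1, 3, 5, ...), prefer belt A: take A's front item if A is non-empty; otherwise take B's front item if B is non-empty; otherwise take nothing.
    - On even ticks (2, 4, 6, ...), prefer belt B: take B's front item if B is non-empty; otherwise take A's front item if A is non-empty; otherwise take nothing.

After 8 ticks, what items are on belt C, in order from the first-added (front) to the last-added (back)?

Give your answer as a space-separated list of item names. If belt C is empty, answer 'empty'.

Tick 1: prefer A, take nail from A; A=[mast,drum,quill] B=[clip,axle,fin] C=[nail]
Tick 2: prefer B, take clip from B; A=[mast,drum,quill] B=[axle,fin] C=[nail,clip]
Tick 3: prefer A, take mast from A; A=[drum,quill] B=[axle,fin] C=[nail,clip,mast]
Tick 4: prefer B, take axle from B; A=[drum,quill] B=[fin] C=[nail,clip,mast,axle]
Tick 5: prefer A, take drum from A; A=[quill] B=[fin] C=[nail,clip,mast,axle,drum]
Tick 6: prefer B, take fin from B; A=[quill] B=[-] C=[nail,clip,mast,axle,drum,fin]
Tick 7: prefer A, take quill from A; A=[-] B=[-] C=[nail,clip,mast,axle,drum,fin,quill]
Tick 8: prefer B, both empty, nothing taken; A=[-] B=[-] C=[nail,clip,mast,axle,drum,fin,quill]

Answer: nail clip mast axle drum fin quill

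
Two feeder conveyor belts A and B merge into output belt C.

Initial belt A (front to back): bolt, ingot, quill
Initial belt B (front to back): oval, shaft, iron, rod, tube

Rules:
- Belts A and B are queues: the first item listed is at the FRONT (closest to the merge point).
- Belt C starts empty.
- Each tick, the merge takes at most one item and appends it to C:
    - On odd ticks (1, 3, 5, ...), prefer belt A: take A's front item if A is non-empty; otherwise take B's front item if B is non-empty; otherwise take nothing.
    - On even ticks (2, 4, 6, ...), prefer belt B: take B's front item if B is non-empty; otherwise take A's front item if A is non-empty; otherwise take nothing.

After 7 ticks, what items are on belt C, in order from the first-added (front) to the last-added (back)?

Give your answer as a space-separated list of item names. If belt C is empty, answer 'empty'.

Answer: bolt oval ingot shaft quill iron rod

Derivation:
Tick 1: prefer A, take bolt from A; A=[ingot,quill] B=[oval,shaft,iron,rod,tube] C=[bolt]
Tick 2: prefer B, take oval from B; A=[ingot,quill] B=[shaft,iron,rod,tube] C=[bolt,oval]
Tick 3: prefer A, take ingot from A; A=[quill] B=[shaft,iron,rod,tube] C=[bolt,oval,ingot]
Tick 4: prefer B, take shaft from B; A=[quill] B=[iron,rod,tube] C=[bolt,oval,ingot,shaft]
Tick 5: prefer A, take quill from A; A=[-] B=[iron,rod,tube] C=[bolt,oval,ingot,shaft,quill]
Tick 6: prefer B, take iron from B; A=[-] B=[rod,tube] C=[bolt,oval,ingot,shaft,quill,iron]
Tick 7: prefer A, take rod from B; A=[-] B=[tube] C=[bolt,oval,ingot,shaft,quill,iron,rod]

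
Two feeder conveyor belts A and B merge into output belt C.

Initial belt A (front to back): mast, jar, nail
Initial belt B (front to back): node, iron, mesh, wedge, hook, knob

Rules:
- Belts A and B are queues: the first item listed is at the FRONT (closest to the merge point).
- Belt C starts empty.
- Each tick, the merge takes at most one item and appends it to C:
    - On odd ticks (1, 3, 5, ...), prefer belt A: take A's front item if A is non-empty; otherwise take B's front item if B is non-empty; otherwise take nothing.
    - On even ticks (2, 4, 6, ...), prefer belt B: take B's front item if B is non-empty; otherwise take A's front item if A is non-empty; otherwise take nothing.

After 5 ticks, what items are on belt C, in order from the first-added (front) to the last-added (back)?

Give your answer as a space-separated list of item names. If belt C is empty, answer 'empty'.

Tick 1: prefer A, take mast from A; A=[jar,nail] B=[node,iron,mesh,wedge,hook,knob] C=[mast]
Tick 2: prefer B, take node from B; A=[jar,nail] B=[iron,mesh,wedge,hook,knob] C=[mast,node]
Tick 3: prefer A, take jar from A; A=[nail] B=[iron,mesh,wedge,hook,knob] C=[mast,node,jar]
Tick 4: prefer B, take iron from B; A=[nail] B=[mesh,wedge,hook,knob] C=[mast,node,jar,iron]
Tick 5: prefer A, take nail from A; A=[-] B=[mesh,wedge,hook,knob] C=[mast,node,jar,iron,nail]

Answer: mast node jar iron nail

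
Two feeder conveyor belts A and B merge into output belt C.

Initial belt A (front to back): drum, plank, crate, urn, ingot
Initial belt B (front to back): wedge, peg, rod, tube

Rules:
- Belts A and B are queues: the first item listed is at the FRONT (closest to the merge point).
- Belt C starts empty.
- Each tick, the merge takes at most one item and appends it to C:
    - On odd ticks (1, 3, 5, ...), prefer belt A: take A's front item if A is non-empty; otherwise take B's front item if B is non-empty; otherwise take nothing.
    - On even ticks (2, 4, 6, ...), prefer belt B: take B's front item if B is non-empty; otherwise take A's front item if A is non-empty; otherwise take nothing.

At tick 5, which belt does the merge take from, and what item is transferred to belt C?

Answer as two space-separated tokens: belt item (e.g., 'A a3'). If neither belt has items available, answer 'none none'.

Answer: A crate

Derivation:
Tick 1: prefer A, take drum from A; A=[plank,crate,urn,ingot] B=[wedge,peg,rod,tube] C=[drum]
Tick 2: prefer B, take wedge from B; A=[plank,crate,urn,ingot] B=[peg,rod,tube] C=[drum,wedge]
Tick 3: prefer A, take plank from A; A=[crate,urn,ingot] B=[peg,rod,tube] C=[drum,wedge,plank]
Tick 4: prefer B, take peg from B; A=[crate,urn,ingot] B=[rod,tube] C=[drum,wedge,plank,peg]
Tick 5: prefer A, take crate from A; A=[urn,ingot] B=[rod,tube] C=[drum,wedge,plank,peg,crate]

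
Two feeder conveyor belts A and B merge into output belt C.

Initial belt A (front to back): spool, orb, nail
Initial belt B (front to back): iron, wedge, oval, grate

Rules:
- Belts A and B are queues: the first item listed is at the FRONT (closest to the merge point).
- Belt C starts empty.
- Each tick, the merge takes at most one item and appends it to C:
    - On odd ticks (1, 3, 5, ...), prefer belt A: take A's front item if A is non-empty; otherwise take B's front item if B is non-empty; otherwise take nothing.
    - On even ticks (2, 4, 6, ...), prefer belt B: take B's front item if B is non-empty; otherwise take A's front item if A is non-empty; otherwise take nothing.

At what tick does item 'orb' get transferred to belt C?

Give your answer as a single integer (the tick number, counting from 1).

Tick 1: prefer A, take spool from A; A=[orb,nail] B=[iron,wedge,oval,grate] C=[spool]
Tick 2: prefer B, take iron from B; A=[orb,nail] B=[wedge,oval,grate] C=[spool,iron]
Tick 3: prefer A, take orb from A; A=[nail] B=[wedge,oval,grate] C=[spool,iron,orb]

Answer: 3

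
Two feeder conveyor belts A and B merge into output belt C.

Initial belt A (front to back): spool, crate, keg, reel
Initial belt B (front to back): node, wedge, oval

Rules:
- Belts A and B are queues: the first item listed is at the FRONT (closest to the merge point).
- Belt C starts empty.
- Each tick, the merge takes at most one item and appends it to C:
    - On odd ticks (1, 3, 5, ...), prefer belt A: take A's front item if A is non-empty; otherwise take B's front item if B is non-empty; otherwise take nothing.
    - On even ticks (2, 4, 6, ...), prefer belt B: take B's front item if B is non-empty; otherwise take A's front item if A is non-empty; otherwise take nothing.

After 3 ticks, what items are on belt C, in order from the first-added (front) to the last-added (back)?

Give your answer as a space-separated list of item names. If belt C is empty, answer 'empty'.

Tick 1: prefer A, take spool from A; A=[crate,keg,reel] B=[node,wedge,oval] C=[spool]
Tick 2: prefer B, take node from B; A=[crate,keg,reel] B=[wedge,oval] C=[spool,node]
Tick 3: prefer A, take crate from A; A=[keg,reel] B=[wedge,oval] C=[spool,node,crate]

Answer: spool node crate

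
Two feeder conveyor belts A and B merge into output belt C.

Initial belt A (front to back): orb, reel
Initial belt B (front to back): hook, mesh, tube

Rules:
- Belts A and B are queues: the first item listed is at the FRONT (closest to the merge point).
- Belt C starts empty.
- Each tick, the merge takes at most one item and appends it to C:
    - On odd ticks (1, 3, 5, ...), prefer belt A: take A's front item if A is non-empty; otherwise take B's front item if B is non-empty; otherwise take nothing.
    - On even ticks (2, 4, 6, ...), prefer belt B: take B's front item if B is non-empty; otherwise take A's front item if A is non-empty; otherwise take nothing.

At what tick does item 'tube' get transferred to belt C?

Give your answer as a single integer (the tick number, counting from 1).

Answer: 5

Derivation:
Tick 1: prefer A, take orb from A; A=[reel] B=[hook,mesh,tube] C=[orb]
Tick 2: prefer B, take hook from B; A=[reel] B=[mesh,tube] C=[orb,hook]
Tick 3: prefer A, take reel from A; A=[-] B=[mesh,tube] C=[orb,hook,reel]
Tick 4: prefer B, take mesh from B; A=[-] B=[tube] C=[orb,hook,reel,mesh]
Tick 5: prefer A, take tube from B; A=[-] B=[-] C=[orb,hook,reel,mesh,tube]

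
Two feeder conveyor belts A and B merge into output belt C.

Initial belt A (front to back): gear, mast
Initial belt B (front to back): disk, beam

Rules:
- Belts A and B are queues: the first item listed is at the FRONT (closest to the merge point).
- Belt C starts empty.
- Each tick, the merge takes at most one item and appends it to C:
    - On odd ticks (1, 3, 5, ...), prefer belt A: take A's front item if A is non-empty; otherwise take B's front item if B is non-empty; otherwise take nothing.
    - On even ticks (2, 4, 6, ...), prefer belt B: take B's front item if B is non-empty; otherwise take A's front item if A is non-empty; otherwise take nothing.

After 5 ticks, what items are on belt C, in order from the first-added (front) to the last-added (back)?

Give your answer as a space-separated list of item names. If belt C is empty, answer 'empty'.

Tick 1: prefer A, take gear from A; A=[mast] B=[disk,beam] C=[gear]
Tick 2: prefer B, take disk from B; A=[mast] B=[beam] C=[gear,disk]
Tick 3: prefer A, take mast from A; A=[-] B=[beam] C=[gear,disk,mast]
Tick 4: prefer B, take beam from B; A=[-] B=[-] C=[gear,disk,mast,beam]
Tick 5: prefer A, both empty, nothing taken; A=[-] B=[-] C=[gear,disk,mast,beam]

Answer: gear disk mast beam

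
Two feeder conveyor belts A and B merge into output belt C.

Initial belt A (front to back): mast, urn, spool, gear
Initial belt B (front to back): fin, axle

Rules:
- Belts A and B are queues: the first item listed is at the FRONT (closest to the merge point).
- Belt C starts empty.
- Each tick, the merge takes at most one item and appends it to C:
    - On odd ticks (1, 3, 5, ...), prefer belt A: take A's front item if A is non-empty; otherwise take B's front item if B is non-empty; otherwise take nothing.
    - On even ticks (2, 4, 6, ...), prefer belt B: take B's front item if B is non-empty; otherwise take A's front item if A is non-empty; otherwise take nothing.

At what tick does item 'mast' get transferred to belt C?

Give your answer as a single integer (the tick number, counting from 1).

Answer: 1

Derivation:
Tick 1: prefer A, take mast from A; A=[urn,spool,gear] B=[fin,axle] C=[mast]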